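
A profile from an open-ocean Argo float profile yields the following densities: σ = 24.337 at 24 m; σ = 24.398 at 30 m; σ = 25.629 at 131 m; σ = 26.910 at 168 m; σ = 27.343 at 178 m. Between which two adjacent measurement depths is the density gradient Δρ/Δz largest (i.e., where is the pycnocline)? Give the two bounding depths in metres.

Compute the density gradient over each adjacent pair:
  24–30 m: Δρ/Δz = 0.061/6 = 0.010 kg m⁻⁴
  30–131 m: Δρ/Δz = 1.231/101 = 0.012 kg m⁻⁴
  131–168 m: Δρ/Δz = 1.281/37 = 0.035 kg m⁻⁴
  168–178 m: Δρ/Δz = 0.433/10 = 0.043 kg m⁻⁴
The largest gradient is in the 168–178 m interval — the pycnocline.

168–178 m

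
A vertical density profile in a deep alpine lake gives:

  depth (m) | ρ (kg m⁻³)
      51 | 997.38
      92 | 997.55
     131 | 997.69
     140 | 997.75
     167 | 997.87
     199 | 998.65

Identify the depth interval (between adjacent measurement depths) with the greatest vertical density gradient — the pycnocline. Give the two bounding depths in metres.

167–199 m

Compute the density gradient over each adjacent pair:
  51–92 m: Δρ/Δz = 0.17/41 = 4.1 × 10⁻³ kg m⁻⁴
  92–131 m: Δρ/Δz = 0.14/39 = 3.6 × 10⁻³ kg m⁻⁴
  131–140 m: Δρ/Δz = 0.06/9 = 6.7 × 10⁻³ kg m⁻⁴
  140–167 m: Δρ/Δz = 0.12/27 = 4.4 × 10⁻³ kg m⁻⁴
  167–199 m: Δρ/Δz = 0.78/32 = 0.024 kg m⁻⁴
The largest gradient is in the 167–199 m interval — the pycnocline.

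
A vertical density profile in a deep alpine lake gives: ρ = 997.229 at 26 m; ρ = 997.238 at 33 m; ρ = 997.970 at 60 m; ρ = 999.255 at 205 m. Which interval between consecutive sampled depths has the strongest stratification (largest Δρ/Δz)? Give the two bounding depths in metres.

33–60 m

Compute the density gradient over each adjacent pair:
  26–33 m: Δρ/Δz = 0.009/7 = 1.3 × 10⁻³ kg m⁻⁴
  33–60 m: Δρ/Δz = 0.732/27 = 0.027 kg m⁻⁴
  60–205 m: Δρ/Δz = 1.285/145 = 8.9 × 10⁻³ kg m⁻⁴
The largest gradient is in the 33–60 m interval — the pycnocline.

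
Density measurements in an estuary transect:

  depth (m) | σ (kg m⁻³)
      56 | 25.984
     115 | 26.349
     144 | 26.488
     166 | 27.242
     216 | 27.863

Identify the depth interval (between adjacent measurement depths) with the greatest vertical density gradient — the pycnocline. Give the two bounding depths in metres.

Compute the density gradient over each adjacent pair:
  56–115 m: Δρ/Δz = 0.365/59 = 6.2 × 10⁻³ kg m⁻⁴
  115–144 m: Δρ/Δz = 0.139/29 = 4.8 × 10⁻³ kg m⁻⁴
  144–166 m: Δρ/Δz = 0.754/22 = 0.034 kg m⁻⁴
  166–216 m: Δρ/Δz = 0.621/50 = 0.012 kg m⁻⁴
The largest gradient is in the 144–166 m interval — the pycnocline.

144–166 m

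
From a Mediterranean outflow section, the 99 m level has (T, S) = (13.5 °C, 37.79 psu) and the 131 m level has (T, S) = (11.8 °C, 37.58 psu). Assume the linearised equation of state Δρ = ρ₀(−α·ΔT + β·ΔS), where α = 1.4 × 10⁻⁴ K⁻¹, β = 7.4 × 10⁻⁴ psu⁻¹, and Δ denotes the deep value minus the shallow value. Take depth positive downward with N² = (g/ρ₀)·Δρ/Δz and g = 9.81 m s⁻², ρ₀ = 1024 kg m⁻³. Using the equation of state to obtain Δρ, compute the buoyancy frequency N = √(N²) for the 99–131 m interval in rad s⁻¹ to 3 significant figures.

5.03 × 10⁻³ rad s⁻¹

ΔT = -1.7 K, ΔS = -0.21 psu (deep − shallow).
Δρ/ρ₀ = −αΔT + βΔS = 2.38 × 10⁻⁴ − 1.554 × 10⁻⁴ = 8.26 × 10⁻⁵, so Δρ ≈ 0.08458 kg m⁻³.
N² = (g/ρ₀)·Δρ/Δz = g·(Δρ/ρ₀)/Δz = 9.81 × 8.26 × 10⁻⁵ / 32 = 2.5322 × 10⁻⁵ s⁻².
N = √(2.5322 × 10⁻⁵) = 5.0321 × 10⁻³ rad s⁻¹ ≈ 5.03 × 10⁻³ rad s⁻¹.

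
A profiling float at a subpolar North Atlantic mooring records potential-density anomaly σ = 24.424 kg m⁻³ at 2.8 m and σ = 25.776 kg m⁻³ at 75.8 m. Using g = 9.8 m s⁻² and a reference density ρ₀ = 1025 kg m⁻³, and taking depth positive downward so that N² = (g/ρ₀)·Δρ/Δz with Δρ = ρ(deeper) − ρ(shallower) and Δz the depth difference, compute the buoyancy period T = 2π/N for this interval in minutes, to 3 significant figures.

Δρ = 1025.776 − 1024.424 = 1.352 kg m⁻³ over Δz = 75.8 − 2.8 = 73 m.
N² = (9.8/1025) × (1.352/73) = 1.7707 × 10⁻⁴ s⁻².
N = √(1.7707 × 10⁻⁴) = 0.013307 rad s⁻¹, so T = 2π/N = 472.17 s = 7.8695 min ≈ 7.87 min.

7.87 min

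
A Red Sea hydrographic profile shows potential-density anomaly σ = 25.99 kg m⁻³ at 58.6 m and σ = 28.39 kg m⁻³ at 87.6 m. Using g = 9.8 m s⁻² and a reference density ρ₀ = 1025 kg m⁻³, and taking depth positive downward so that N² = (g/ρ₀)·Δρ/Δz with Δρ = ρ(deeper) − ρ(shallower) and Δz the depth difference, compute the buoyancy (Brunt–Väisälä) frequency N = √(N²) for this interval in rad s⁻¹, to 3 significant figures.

0.0281 rad s⁻¹

Δρ = 1028.39 − 1025.99 = 2.40 kg m⁻³ over Δz = 87.6 − 58.6 = 29 m.
N² = (9.8/1025) × (2.40/29) = 7.9125 × 10⁻⁴ s⁻².
N = √(7.9125 × 10⁻⁴) = 0.028129 rad s⁻¹ ≈ 0.0281 rad s⁻¹.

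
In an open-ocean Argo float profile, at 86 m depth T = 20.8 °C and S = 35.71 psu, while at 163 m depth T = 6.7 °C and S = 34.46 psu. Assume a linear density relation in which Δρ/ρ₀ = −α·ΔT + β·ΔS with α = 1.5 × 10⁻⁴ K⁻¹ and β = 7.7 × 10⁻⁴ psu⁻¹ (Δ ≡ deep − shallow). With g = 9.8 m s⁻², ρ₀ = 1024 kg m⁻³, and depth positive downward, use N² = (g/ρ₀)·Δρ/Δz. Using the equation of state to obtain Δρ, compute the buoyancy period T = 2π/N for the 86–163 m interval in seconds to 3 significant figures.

519 s

ΔT = -14.1 K, ΔS = -1.25 psu (deep − shallow).
Δρ/ρ₀ = −αΔT + βΔS = 2.115 × 10⁻³ − 9.625 × 10⁻⁴ = 1.1525 × 10⁻³, so Δρ ≈ 1.180 kg m⁻³.
N² = (g/ρ₀)·Δρ/Δz = g·(Δρ/ρ₀)/Δz = 9.8 × 1.1525 × 10⁻³ / 77 = 1.4668 × 10⁻⁴ s⁻².
N = √(1.4668 × 10⁻⁴) = 0.012111 rad s⁻¹ → T = 2π/N = 518.80 s ≈ 519 s.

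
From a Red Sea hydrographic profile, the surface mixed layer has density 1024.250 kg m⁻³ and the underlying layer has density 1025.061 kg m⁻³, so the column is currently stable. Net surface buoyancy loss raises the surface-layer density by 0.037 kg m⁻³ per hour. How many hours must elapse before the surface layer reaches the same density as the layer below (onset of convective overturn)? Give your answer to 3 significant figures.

Density deficit of the surface layer: 1025.061 − 1024.250 = 0.811 kg m⁻³.
Required change = 0.811 / 0.037 = 21.9 hours.

21.9 hours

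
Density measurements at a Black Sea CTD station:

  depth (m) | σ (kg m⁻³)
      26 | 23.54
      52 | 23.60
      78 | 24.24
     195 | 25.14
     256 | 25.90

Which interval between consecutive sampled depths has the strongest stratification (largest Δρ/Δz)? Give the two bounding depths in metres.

52–78 m

Compute the density gradient over each adjacent pair:
  26–52 m: Δρ/Δz = 0.06/26 = 2.3 × 10⁻³ kg m⁻⁴
  52–78 m: Δρ/Δz = 0.64/26 = 0.025 kg m⁻⁴
  78–195 m: Δρ/Δz = 0.90/117 = 7.7 × 10⁻³ kg m⁻⁴
  195–256 m: Δρ/Δz = 0.76/61 = 0.012 kg m⁻⁴
The largest gradient is in the 52–78 m interval — the pycnocline.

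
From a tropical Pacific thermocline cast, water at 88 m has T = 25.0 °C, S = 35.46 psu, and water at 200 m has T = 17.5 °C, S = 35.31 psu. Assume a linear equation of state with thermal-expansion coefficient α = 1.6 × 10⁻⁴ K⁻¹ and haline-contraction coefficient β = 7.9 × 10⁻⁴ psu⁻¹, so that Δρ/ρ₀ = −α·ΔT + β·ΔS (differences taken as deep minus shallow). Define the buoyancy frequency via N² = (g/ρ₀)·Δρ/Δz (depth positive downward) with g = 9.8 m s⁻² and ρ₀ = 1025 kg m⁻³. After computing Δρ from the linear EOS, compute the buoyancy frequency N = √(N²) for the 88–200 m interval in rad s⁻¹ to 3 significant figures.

ΔT = -7.5 K, ΔS = -0.15 psu (deep − shallow).
Δρ/ρ₀ = −αΔT + βΔS = 1.20 × 10⁻³ − 1.185 × 10⁻⁴ = 1.0815 × 10⁻³, so Δρ ≈ 1.109 kg m⁻³.
N² = (g/ρ₀)·Δρ/Δz = g·(Δρ/ρ₀)/Δz = 9.8 × 1.0815 × 10⁻³ / 112 = 9.4631 × 10⁻⁵ s⁻².
N = √(9.4631 × 10⁻⁵) = 9.7278 × 10⁻³ rad s⁻¹ ≈ 9.73 × 10⁻³ rad s⁻¹.

9.73 × 10⁻³ rad s⁻¹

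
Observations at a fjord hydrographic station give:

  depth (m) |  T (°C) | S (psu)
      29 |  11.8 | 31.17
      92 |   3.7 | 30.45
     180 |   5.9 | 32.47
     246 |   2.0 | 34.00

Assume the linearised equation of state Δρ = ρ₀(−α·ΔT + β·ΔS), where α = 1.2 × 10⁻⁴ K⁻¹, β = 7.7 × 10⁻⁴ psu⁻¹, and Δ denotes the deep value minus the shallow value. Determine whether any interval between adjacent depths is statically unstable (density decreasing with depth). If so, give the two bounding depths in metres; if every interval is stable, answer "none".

none

Evaluate Δρ/ρ₀ = −αΔT + βΔS across each adjacent pair:
  29–92 m: −αΔT+βΔS = −(1.2 × 10⁻⁴)(-8.1)+(7.7 × 10⁻⁴)(-0.72) = 4.2 × 10⁻⁴ → stable
  92–180 m: −αΔT+βΔS = −(1.2 × 10⁻⁴)(+2.2)+(7.7 × 10⁻⁴)(+2.02) = 1.3 × 10⁻³ → stable
  180–246 m: −αΔT+βΔS = −(1.2 × 10⁻⁴)(-3.9)+(7.7 × 10⁻⁴)(+1.53) = 1.6 × 10⁻³ → stable
Every interval has Δρ > 0: the column is stably stratified throughout.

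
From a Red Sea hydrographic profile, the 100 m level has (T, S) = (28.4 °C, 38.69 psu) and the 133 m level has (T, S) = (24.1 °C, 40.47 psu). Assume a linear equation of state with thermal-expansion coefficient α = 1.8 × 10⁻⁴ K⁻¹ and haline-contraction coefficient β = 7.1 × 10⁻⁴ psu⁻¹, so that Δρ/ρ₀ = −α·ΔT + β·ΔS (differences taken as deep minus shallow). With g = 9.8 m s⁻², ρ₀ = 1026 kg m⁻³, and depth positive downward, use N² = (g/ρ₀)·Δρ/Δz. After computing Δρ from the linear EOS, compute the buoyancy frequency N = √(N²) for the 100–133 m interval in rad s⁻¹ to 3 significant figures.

ΔT = -4.3 K, ΔS = +1.78 psu (deep − shallow).
Δρ/ρ₀ = −αΔT + βΔS = 7.74 × 10⁻⁴ + 1.2638 × 10⁻³ = 2.0378 × 10⁻³, so Δρ ≈ 2.091 kg m⁻³.
N² = (g/ρ₀)·Δρ/Δz = g·(Δρ/ρ₀)/Δz = 9.8 × 2.0378 × 10⁻³ / 33 = 6.0516 × 10⁻⁴ s⁻².
N = √(6.0516 × 10⁻⁴) = 0.024600 rad s⁻¹ ≈ 0.0246 rad s⁻¹.

0.0246 rad s⁻¹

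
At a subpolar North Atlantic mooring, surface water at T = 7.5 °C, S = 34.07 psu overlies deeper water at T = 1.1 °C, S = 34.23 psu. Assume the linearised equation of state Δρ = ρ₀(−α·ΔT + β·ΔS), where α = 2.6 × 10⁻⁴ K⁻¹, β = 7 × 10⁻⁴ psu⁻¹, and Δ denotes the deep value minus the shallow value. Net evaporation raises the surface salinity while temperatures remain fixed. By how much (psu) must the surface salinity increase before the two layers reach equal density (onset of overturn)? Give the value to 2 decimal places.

2.54 psu

Neutral buoyancy requires −α(T_deep − T_surf) + β(S_deep − S_surf′) = 0.
S_surf′ = S_deep − (α/β)·ΔT = 34.23 − (2.6 × 10⁻⁴/7 × 10⁻⁴)·(-6.4) = 36.6071 psu.
Increase required: 36.6071 − 34.07 = 2.5371 psu.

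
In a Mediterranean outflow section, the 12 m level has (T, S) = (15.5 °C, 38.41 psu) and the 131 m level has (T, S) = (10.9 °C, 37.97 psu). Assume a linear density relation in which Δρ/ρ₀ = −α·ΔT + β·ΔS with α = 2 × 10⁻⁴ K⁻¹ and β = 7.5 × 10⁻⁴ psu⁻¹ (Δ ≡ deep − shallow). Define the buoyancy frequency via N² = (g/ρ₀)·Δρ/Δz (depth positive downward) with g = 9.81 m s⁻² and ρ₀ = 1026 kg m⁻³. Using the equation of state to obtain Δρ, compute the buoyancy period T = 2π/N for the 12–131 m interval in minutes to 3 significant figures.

15.0 min

ΔT = -4.6 K, ΔS = -0.44 psu (deep − shallow).
Δρ/ρ₀ = −αΔT + βΔS = 9.20 × 10⁻⁴ − 3.30 × 10⁻⁴ = 5.90 × 10⁻⁴, so Δρ ≈ 0.6053 kg m⁻³.
N² = (g/ρ₀)·Δρ/Δz = g·(Δρ/ρ₀)/Δz = 9.81 × 5.90 × 10⁻⁴ / 119 = 4.8638 × 10⁻⁵ s⁻².
N = √(4.8638 × 10⁻⁵) = 6.9741 × 10⁻³ rad s⁻¹ → T = 2π/N = 900.93 s = 15.015 min ≈ 15.0 min.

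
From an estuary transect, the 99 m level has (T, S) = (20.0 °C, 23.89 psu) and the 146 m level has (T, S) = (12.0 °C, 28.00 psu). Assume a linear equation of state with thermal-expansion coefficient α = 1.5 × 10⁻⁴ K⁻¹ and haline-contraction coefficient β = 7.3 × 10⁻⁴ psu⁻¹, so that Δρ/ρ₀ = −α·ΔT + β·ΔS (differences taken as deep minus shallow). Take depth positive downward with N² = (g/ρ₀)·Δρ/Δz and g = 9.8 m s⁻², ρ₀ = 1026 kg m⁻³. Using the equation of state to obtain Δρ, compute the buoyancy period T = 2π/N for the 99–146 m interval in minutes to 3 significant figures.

3.54 min

ΔT = -8.0 K, ΔS = +4.11 psu (deep − shallow).
Δρ/ρ₀ = −αΔT + βΔS = 1.20 × 10⁻³ + 3.0003 × 10⁻³ = 4.2003 × 10⁻³, so Δρ ≈ 4.310 kg m⁻³.
N² = (g/ρ₀)·Δρ/Δz = g·(Δρ/ρ₀)/Δz = 9.8 × 4.2003 × 10⁻³ / 47 = 8.7581 × 10⁻⁴ s⁻².
N = √(8.7581 × 10⁻⁴) = 0.029594 rad s⁻¹ → T = 2π/N = 212.31 s = 3.5385 min ≈ 3.54 min.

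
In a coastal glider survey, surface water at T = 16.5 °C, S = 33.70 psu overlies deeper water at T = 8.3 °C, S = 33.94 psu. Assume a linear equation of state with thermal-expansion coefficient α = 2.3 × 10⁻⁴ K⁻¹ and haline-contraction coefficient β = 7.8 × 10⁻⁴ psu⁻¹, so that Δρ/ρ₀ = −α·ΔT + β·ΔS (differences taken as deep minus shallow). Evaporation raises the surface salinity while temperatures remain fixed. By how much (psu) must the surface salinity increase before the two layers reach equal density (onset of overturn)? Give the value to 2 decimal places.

Neutral buoyancy requires −α(T_deep − T_surf) + β(S_deep − S_surf′) = 0.
S_surf′ = S_deep − (α/β)·ΔT = 33.94 − (2.3 × 10⁻⁴/7.8 × 10⁻⁴)·(-8.2) = 36.3579 psu.
Increase required: 36.3579 − 33.70 = 2.6579 psu.

2.66 psu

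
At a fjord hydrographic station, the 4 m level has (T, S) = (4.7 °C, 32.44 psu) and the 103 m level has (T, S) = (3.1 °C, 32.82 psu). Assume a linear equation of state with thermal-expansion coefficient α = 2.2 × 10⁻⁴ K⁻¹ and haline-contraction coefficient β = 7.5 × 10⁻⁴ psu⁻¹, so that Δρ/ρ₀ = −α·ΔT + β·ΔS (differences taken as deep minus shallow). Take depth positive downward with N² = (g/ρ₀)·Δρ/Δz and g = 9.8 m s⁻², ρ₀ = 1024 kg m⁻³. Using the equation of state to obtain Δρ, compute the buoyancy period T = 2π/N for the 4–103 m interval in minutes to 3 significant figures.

13.2 min

ΔT = -1.6 K, ΔS = +0.38 psu (deep − shallow).
Δρ/ρ₀ = −αΔT + βΔS = 3.52 × 10⁻⁴ + 2.85 × 10⁻⁴ = 6.37 × 10⁻⁴, so Δρ ≈ 0.6523 kg m⁻³.
N² = (g/ρ₀)·Δρ/Δz = g·(Δρ/ρ₀)/Δz = 9.8 × 6.37 × 10⁻⁴ / 99 = 6.3057 × 10⁻⁵ s⁻².
N = √(6.3057 × 10⁻⁵) = 7.9408 × 10⁻³ rad s⁻¹ → T = 2π/N = 791.25 s = 13.188 min ≈ 13.2 min.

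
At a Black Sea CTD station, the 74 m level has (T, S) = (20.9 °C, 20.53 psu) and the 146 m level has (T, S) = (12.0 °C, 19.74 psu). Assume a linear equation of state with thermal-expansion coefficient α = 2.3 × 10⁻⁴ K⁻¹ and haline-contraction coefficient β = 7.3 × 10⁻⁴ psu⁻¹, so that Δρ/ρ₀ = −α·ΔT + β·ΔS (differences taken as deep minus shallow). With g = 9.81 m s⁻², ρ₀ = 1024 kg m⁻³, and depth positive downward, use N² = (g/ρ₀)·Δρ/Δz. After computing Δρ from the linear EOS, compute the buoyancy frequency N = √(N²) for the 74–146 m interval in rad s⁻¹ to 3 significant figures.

ΔT = -8.9 K, ΔS = -0.79 psu (deep − shallow).
Δρ/ρ₀ = −αΔT + βΔS = 2.047 × 10⁻³ − 5.767 × 10⁻⁴ = 1.4703 × 10⁻³, so Δρ ≈ 1.506 kg m⁻³.
N² = (g/ρ₀)·Δρ/Δz = g·(Δρ/ρ₀)/Δz = 9.81 × 1.4703 × 10⁻³ / 72 = 2.0033 × 10⁻⁴ s⁻².
N = √(2.0033 × 10⁻⁴) = 0.014154 rad s⁻¹ ≈ 0.0142 rad s⁻¹.

0.0142 rad s⁻¹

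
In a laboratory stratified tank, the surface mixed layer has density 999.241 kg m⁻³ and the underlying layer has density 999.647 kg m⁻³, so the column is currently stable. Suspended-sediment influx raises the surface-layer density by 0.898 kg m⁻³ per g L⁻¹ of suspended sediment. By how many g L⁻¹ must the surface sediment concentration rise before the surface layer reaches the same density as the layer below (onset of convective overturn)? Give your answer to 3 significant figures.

0.452 g L⁻¹

Density deficit of the surface layer: 999.647 − 999.241 = 0.406 kg m⁻³.
Required change = 0.406 / 0.898 = 0.452 g L⁻¹.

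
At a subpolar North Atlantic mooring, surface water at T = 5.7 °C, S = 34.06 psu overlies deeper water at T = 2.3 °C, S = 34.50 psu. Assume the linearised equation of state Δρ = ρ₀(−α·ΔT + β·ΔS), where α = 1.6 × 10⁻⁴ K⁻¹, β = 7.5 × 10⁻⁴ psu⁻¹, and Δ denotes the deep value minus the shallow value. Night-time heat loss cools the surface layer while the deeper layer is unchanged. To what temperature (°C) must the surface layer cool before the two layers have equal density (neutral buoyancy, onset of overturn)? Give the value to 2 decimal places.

0.24 °C

Neutral buoyancy requires Δρ = 0, i.e. −α(T_deep − T_surf′) + β(S_deep − S_surf) = 0.
T_surf′ = T_deep − (β/α)·ΔS = 2.3 − (7.5 × 10⁻⁴/1.6 × 10⁻⁴)·(+0.44) = 0.2375 °C.
Cooling required: 5.7 − (0.2375) = 5.4625 °C.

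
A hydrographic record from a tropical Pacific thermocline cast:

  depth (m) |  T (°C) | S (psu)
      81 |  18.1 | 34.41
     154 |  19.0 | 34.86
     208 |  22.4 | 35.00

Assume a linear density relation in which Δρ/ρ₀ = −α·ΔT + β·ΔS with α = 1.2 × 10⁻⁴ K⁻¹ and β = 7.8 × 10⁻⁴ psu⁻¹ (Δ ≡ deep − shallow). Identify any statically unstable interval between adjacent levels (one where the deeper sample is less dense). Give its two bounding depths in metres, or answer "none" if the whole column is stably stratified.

Evaluate Δρ/ρ₀ = −αΔT + βΔS across each adjacent pair:
  81–154 m: −αΔT+βΔS = −(1.2 × 10⁻⁴)(+0.9)+(7.8 × 10⁻⁴)(+0.45) = 2.4 × 10⁻⁴ → stable
  154–208 m: −αΔT+βΔS = −(1.2 × 10⁻⁴)(+3.4)+(7.8 × 10⁻⁴)(+0.14) = -3.0 × 10⁻⁴ → UNSTABLE
The 154–208 m interval has Δρ < 0: lighter water underlies denser water.

154–208 m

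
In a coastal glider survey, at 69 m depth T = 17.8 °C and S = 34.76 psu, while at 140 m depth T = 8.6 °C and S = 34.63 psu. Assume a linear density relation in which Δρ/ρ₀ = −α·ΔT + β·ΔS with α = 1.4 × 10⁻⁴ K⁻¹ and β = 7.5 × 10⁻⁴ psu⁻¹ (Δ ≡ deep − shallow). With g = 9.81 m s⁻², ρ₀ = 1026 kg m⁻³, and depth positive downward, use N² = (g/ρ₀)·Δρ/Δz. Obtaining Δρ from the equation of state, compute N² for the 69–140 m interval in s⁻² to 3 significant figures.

1.64 × 10⁻⁴ s⁻²

ΔT = -9.2 K, ΔS = -0.13 psu (deep − shallow).
Δρ/ρ₀ = −αΔT + βΔS = 1.288 × 10⁻³ − 9.75 × 10⁻⁵ = 1.1905 × 10⁻³, so Δρ ≈ 1.221 kg m⁻³.
N² = (g/ρ₀)·Δρ/Δz = g·(Δρ/ρ₀)/Δz = 9.81 × 1.1905 × 10⁻³ / 71 = 1.6449 × 10⁻⁴ s⁻² ≈ 1.64 × 10⁻⁴ s⁻².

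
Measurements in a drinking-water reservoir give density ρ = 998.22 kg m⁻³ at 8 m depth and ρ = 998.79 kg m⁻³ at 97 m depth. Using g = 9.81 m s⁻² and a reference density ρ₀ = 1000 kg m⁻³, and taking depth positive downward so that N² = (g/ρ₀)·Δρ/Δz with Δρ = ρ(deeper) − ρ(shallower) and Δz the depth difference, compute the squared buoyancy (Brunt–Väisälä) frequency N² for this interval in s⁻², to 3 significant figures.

Δρ = 998.79 − 998.22 = 0.57 kg m⁻³ over Δz = 97 − 8 = 89 m.
N² = (9.81/1000) × (0.57/89) = 6.2828 × 10⁻⁵ s⁻² ≈ 6.28 × 10⁻⁵ s⁻².

6.28 × 10⁻⁵ s⁻²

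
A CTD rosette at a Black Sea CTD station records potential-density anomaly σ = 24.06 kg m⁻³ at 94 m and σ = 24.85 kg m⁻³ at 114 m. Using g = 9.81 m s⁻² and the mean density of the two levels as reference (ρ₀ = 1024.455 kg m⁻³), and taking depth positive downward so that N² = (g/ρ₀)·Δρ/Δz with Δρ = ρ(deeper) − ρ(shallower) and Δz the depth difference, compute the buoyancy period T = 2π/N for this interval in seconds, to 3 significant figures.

323 s

Δρ = 1024.85 − 1024.06 = 0.79 kg m⁻³ over Δz = 114 − 94 = 20 m.
N² = (9.81/1024.455) × (0.79/20) = 3.7825 × 10⁻⁴ s⁻².
N = √(3.7825 × 10⁻⁴) = 0.019449 rad s⁻¹, so T = 2π/N = 323.06 s ≈ 323 s.
A positive N² confirms static stability across the interval.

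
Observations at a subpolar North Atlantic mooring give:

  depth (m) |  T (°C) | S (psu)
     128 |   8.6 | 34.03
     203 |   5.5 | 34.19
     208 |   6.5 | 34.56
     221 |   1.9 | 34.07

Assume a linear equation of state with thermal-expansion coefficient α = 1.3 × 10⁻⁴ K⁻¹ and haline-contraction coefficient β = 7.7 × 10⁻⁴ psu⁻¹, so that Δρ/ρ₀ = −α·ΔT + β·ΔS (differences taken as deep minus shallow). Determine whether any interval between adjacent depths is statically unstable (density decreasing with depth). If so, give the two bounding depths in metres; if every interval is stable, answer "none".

Evaluate Δρ/ρ₀ = −αΔT + βΔS across each adjacent pair:
  128–203 m: −αΔT+βΔS = −(1.3 × 10⁻⁴)(-3.1)+(7.7 × 10⁻⁴)(+0.16) = 5.3 × 10⁻⁴ → stable
  203–208 m: −αΔT+βΔS = −(1.3 × 10⁻⁴)(+1.0)+(7.7 × 10⁻⁴)(+0.37) = 1.5 × 10⁻⁴ → stable
  208–221 m: −αΔT+βΔS = −(1.3 × 10⁻⁴)(-4.6)+(7.7 × 10⁻⁴)(-0.49) = 2.2 × 10⁻⁴ → stable
Every interval has Δρ > 0: the column is stably stratified throughout.

none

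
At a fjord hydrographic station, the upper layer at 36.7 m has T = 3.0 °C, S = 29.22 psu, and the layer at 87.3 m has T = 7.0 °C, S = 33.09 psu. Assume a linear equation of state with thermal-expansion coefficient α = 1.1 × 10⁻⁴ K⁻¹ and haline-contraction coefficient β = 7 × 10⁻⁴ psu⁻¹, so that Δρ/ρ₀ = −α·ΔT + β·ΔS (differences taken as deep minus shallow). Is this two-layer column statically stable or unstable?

stable

ΔT = 7.0 − 3.0 = +4.0 K and ΔS = 33.09 − 29.22 = +3.87 psu (deep − shallow).
−αΔT = -4.40 × 10⁻⁴; βΔS = 2.709 × 10⁻³; sum Δρ/ρ₀ = 2.269 × 10⁻³.
Δρ/ρ₀ > 0, so Δρ > 0: deeper water is denser → statically stable.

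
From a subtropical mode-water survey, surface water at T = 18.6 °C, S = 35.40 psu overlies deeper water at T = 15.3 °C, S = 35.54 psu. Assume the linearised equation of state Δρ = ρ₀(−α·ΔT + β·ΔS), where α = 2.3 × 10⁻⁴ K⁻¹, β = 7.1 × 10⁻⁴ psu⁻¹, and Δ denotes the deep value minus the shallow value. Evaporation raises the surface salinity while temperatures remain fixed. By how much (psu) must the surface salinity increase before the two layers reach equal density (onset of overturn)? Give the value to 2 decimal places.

1.21 psu

Neutral buoyancy requires −α(T_deep − T_surf) + β(S_deep − S_surf′) = 0.
S_surf′ = S_deep − (α/β)·ΔT = 35.54 − (2.3 × 10⁻⁴/7.1 × 10⁻⁴)·(-3.3) = 36.6090 psu.
Increase required: 36.6090 − 35.40 = 1.2090 psu.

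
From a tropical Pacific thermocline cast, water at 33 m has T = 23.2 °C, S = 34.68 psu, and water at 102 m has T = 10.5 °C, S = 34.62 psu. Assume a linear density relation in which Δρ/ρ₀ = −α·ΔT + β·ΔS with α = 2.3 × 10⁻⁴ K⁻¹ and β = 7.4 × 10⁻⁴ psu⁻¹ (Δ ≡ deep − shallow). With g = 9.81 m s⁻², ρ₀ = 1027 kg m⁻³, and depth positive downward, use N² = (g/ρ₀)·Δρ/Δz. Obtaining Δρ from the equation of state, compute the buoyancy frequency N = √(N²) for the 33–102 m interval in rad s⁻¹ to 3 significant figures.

ΔT = -12.7 K, ΔS = -0.06 psu (deep − shallow).
Δρ/ρ₀ = −αΔT + βΔS = 2.921 × 10⁻³ − 4.44 × 10⁻⁵ = 2.8766 × 10⁻³, so Δρ ≈ 2.954 kg m⁻³.
N² = (g/ρ₀)·Δρ/Δz = g·(Δρ/ρ₀)/Δz = 9.81 × 2.8766 × 10⁻³ / 69 = 4.0898 × 10⁻⁴ s⁻².
N = √(4.0898 × 10⁻⁴) = 0.020223 rad s⁻¹ ≈ 0.0202 rad s⁻¹.

0.0202 rad s⁻¹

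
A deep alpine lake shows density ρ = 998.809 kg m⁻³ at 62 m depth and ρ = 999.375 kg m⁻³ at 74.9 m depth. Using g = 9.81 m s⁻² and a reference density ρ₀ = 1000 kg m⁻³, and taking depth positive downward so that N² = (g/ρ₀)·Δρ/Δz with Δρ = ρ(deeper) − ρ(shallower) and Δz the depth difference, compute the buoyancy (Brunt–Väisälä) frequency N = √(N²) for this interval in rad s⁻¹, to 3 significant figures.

Δρ = 999.375 − 998.809 = 0.566 kg m⁻³ over Δz = 74.9 − 62 = 12.9 m.
N² = (9.81/1000) × (0.566/12.9) = 4.3042 × 10⁻⁴ s⁻².
N = √(4.3042 × 10⁻⁴) = 0.020747 rad s⁻¹ ≈ 0.0207 rad s⁻¹.

0.0207 rad s⁻¹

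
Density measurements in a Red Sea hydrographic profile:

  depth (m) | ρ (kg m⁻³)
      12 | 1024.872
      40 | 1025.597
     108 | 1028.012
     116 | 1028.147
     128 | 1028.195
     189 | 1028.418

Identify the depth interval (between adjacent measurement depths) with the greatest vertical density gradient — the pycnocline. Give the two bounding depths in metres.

40–108 m

Compute the density gradient over each adjacent pair:
  12–40 m: Δρ/Δz = 0.725/28 = 0.026 kg m⁻⁴
  40–108 m: Δρ/Δz = 2.415/68 = 0.036 kg m⁻⁴
  108–116 m: Δρ/Δz = 0.135/8 = 0.017 kg m⁻⁴
  116–128 m: Δρ/Δz = 0.048/12 = 4.0 × 10⁻³ kg m⁻⁴
  128–189 m: Δρ/Δz = 0.223/61 = 3.7 × 10⁻³ kg m⁻⁴
The largest gradient is in the 40–108 m interval — the pycnocline.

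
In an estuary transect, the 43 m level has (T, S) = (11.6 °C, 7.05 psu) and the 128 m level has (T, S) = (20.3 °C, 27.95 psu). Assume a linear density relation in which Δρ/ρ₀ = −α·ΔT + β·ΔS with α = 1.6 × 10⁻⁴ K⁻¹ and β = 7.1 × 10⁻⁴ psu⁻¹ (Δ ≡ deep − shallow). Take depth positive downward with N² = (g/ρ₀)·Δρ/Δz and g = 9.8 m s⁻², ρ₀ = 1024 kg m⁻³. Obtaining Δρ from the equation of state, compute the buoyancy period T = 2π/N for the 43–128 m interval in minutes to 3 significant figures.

2.66 min

ΔT = +8.7 K, ΔS = +20.90 psu (deep − shallow).
Δρ/ρ₀ = −αΔT + βΔS = -1.392 × 10⁻³ + 0.014839 = 0.013447, so Δρ ≈ 13.77 kg m⁻³.
N² = (g/ρ₀)·Δρ/Δz = g·(Δρ/ρ₀)/Δz = 9.8 × 0.013447 / 85 = 1.5504 × 10⁻³ s⁻².
N = √(1.5504 × 10⁻³) = 0.039375 rad s⁻¹ → T = 2π/N = 159.57 s = 2.6595 min ≈ 2.66 min.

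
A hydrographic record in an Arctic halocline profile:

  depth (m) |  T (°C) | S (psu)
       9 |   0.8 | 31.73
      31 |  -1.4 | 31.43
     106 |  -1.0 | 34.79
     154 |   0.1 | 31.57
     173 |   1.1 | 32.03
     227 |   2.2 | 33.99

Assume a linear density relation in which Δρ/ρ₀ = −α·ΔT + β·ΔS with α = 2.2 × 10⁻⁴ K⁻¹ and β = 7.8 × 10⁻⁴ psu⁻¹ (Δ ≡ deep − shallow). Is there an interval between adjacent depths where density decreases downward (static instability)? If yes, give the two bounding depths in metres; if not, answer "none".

Evaluate Δρ/ρ₀ = −αΔT + βΔS across each adjacent pair:
  9–31 m: −αΔT+βΔS = −(2.2 × 10⁻⁴)(-2.2)+(7.8 × 10⁻⁴)(-0.30) = 2.5 × 10⁻⁴ → stable
  31–106 m: −αΔT+βΔS = −(2.2 × 10⁻⁴)(+0.4)+(7.8 × 10⁻⁴)(+3.36) = 2.5 × 10⁻³ → stable
  106–154 m: −αΔT+βΔS = −(2.2 × 10⁻⁴)(+1.1)+(7.8 × 10⁻⁴)(-3.22) = -2.8 × 10⁻³ → UNSTABLE
  154–173 m: −αΔT+βΔS = −(2.2 × 10⁻⁴)(+1.0)+(7.8 × 10⁻⁴)(+0.46) = 1.4 × 10⁻⁴ → stable
  173–227 m: −αΔT+βΔS = −(2.2 × 10⁻⁴)(+1.1)+(7.8 × 10⁻⁴)(+1.96) = 1.3 × 10⁻³ → stable
The 106–154 m interval has Δρ < 0: lighter water underlies denser water.

106–154 m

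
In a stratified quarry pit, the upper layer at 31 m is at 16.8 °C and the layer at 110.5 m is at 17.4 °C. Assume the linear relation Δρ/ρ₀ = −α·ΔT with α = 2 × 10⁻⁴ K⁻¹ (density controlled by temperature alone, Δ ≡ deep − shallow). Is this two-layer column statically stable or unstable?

ΔT = 17.4 − 16.8 = +0.6 K, so Δρ/ρ₀ = −αΔT = -1.20 × 10⁻⁴.
Δρ/ρ₀ < 0, so Δρ < 0: deeper water is lighter → statically unstable; the column would overturn.

unstable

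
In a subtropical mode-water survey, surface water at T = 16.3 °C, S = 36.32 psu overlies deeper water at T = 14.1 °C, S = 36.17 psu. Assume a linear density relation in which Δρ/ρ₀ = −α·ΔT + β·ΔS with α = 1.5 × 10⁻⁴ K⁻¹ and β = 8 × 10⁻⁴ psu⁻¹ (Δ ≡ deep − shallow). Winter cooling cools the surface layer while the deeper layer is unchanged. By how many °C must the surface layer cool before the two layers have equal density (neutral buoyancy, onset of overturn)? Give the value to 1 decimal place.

Neutral buoyancy requires Δρ = 0, i.e. −α(T_deep − T_surf′) + β(S_deep − S_surf) = 0.
T_surf′ = T_deep − (β/α)·ΔS = 14.1 − (8 × 10⁻⁴/1.5 × 10⁻⁴)·(-0.15) = 14.900 °C.
Cooling required: 16.3 − (14.900) = 1.400 °C.

1.4 °C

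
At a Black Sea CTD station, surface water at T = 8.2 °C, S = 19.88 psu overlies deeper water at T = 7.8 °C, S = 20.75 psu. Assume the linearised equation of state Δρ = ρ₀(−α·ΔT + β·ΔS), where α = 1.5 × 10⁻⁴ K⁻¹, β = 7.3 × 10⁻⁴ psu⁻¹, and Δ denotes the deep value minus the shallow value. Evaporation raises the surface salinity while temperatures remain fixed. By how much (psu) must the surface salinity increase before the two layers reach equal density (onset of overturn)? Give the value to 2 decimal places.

0.95 psu

Neutral buoyancy requires −α(T_deep − T_surf) + β(S_deep − S_surf′) = 0.
S_surf′ = S_deep − (α/β)·ΔT = 20.75 − (1.5 × 10⁻⁴/7.3 × 10⁻⁴)·(-0.4) = 20.8322 psu.
Increase required: 20.8322 − 19.88 = 0.9522 psu.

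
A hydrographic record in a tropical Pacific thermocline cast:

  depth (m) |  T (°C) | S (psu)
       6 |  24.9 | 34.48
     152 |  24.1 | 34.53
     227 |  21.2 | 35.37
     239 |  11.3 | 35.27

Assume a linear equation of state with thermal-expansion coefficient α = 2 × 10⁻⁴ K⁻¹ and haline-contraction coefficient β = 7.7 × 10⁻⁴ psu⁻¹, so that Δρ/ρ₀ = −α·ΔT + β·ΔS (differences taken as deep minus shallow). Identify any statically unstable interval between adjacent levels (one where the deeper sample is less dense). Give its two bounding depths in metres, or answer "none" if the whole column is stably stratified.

none

Evaluate Δρ/ρ₀ = −αΔT + βΔS across each adjacent pair:
  6–152 m: −αΔT+βΔS = −(2 × 10⁻⁴)(-0.8)+(7.7 × 10⁻⁴)(+0.05) = 2.0 × 10⁻⁴ → stable
  152–227 m: −αΔT+βΔS = −(2 × 10⁻⁴)(-2.9)+(7.7 × 10⁻⁴)(+0.84) = 1.2 × 10⁻³ → stable
  227–239 m: −αΔT+βΔS = −(2 × 10⁻⁴)(-9.9)+(7.7 × 10⁻⁴)(-0.10) = 1.9 × 10⁻³ → stable
Every interval has Δρ > 0: the column is stably stratified throughout.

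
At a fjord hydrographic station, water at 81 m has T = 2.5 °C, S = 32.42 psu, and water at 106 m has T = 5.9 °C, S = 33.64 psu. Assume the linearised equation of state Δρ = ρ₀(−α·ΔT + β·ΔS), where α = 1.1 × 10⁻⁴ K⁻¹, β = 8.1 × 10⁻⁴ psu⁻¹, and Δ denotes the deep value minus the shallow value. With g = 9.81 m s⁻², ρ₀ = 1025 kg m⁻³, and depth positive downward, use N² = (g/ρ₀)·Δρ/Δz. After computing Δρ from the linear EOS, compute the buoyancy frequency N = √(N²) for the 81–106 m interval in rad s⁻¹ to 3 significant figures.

0.0155 rad s⁻¹

ΔT = +3.4 K, ΔS = +1.22 psu (deep − shallow).
Δρ/ρ₀ = −αΔT + βΔS = -3.74 × 10⁻⁴ + 9.882 × 10⁻⁴ = 6.142 × 10⁻⁴, so Δρ ≈ 0.6296 kg m⁻³.
N² = (g/ρ₀)·Δρ/Δz = g·(Δρ/ρ₀)/Δz = 9.81 × 6.142 × 10⁻⁴ / 25 = 2.4101 × 10⁻⁴ s⁻².
N = √(2.4101 × 10⁻⁴) = 0.015524 rad s⁻¹ ≈ 0.0155 rad s⁻¹.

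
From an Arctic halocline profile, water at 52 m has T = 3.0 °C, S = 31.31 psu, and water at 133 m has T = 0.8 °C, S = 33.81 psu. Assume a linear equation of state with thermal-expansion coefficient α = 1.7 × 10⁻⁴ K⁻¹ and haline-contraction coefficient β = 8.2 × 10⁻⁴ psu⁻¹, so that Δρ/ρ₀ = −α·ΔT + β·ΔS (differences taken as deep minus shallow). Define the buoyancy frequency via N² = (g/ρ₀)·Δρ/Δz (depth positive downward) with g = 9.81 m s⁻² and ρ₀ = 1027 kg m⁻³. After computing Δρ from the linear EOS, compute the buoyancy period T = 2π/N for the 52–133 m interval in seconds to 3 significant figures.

367 s

ΔT = -2.2 K, ΔS = +2.50 psu (deep − shallow).
Δρ/ρ₀ = −αΔT + βΔS = 3.74 × 10⁻⁴ + 2.05 × 10⁻³ = 2.424 × 10⁻³, so Δρ ≈ 2.489 kg m⁻³.
N² = (g/ρ₀)·Δρ/Δz = g·(Δρ/ρ₀)/Δz = 9.81 × 2.424 × 10⁻³ / 81 = 2.9357 × 10⁻⁴ s⁻².
N = √(2.9357 × 10⁻⁴) = 0.017134 rad s⁻¹ → T = 2π/N = 366.71 s ≈ 367 s.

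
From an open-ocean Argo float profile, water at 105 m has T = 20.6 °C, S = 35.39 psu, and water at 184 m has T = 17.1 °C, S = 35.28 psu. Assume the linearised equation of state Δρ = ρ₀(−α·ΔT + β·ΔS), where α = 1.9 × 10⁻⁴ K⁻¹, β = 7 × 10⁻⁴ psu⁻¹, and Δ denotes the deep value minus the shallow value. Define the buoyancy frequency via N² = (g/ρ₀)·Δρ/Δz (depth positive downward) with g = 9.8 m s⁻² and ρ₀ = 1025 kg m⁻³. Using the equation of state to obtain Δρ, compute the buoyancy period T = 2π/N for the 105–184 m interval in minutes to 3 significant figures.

12.3 min

ΔT = -3.5 K, ΔS = -0.11 psu (deep − shallow).
Δρ/ρ₀ = −αΔT + βΔS = 6.65 × 10⁻⁴ − 7.70 × 10⁻⁵ = 5.88 × 10⁻⁴, so Δρ ≈ 0.6027 kg m⁻³.
N² = (g/ρ₀)·Δρ/Δz = g·(Δρ/ρ₀)/Δz = 9.8 × 5.88 × 10⁻⁴ / 79 = 7.2942 × 10⁻⁵ s⁻².
N = √(7.2942 × 10⁻⁵) = 8.5406 × 10⁻³ rad s⁻¹ → T = 2π/N = 735.68 s = 12.261 min ≈ 12.3 min.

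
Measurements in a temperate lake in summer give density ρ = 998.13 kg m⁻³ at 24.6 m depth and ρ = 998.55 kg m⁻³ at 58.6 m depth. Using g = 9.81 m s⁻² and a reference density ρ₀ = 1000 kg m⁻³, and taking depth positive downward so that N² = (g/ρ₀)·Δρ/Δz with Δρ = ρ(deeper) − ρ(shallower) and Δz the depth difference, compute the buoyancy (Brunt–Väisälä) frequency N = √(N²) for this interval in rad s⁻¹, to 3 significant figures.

0.0110 rad s⁻¹

Δρ = 998.55 − 998.13 = 0.42 kg m⁻³ over Δz = 58.6 − 24.6 = 34 m.
N² = (9.81/1000) × (0.42/34) = 1.2118 × 10⁻⁴ s⁻².
N = √(1.2118 × 10⁻⁴) = 0.011008 rad s⁻¹ ≈ 0.0110 rad s⁻¹.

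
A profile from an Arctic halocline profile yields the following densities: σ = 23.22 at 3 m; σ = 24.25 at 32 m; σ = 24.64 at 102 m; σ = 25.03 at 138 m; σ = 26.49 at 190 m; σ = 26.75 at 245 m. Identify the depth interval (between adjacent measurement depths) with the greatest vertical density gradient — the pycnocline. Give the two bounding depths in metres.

3–32 m

Compute the density gradient over each adjacent pair:
  3–32 m: Δρ/Δz = 1.03/29 = 0.036 kg m⁻⁴
  32–102 m: Δρ/Δz = 0.39/70 = 5.6 × 10⁻³ kg m⁻⁴
  102–138 m: Δρ/Δz = 0.39/36 = 0.011 kg m⁻⁴
  138–190 m: Δρ/Δz = 1.46/52 = 0.028 kg m⁻⁴
  190–245 m: Δρ/Δz = 0.26/55 = 4.7 × 10⁻³ kg m⁻⁴
The largest gradient is in the 3–32 m interval — the pycnocline.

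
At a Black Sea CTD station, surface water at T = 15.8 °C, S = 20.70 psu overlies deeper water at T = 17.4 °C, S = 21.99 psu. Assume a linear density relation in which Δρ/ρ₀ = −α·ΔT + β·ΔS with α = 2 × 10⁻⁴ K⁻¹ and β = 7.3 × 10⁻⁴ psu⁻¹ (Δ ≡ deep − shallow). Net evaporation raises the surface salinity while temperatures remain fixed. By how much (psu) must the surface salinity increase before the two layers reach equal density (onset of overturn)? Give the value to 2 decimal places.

Neutral buoyancy requires −α(T_deep − T_surf) + β(S_deep − S_surf′) = 0.
S_surf′ = S_deep − (α/β)·ΔT = 21.99 − (2 × 10⁻⁴/7.3 × 10⁻⁴)·(+1.6) = 21.5516 psu.
Increase required: 21.5516 − 20.70 = 0.8516 psu.

0.85 psu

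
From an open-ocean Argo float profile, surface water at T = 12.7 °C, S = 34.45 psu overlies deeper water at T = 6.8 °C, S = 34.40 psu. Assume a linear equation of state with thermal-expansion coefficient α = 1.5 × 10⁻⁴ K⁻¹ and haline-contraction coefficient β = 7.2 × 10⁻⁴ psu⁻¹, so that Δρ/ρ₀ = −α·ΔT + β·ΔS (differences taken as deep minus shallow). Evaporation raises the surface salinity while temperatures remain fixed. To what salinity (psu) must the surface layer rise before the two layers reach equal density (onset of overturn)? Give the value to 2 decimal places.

35.63 psu

Neutral buoyancy requires −α(T_deep − T_surf) + β(S_deep − S_surf′) = 0.
S_surf′ = S_deep − (α/β)·ΔT = 34.40 − (1.5 × 10⁻⁴/7.2 × 10⁻⁴)·(-5.9) = 35.6292 psu.
Increase required: 35.6292 − 34.45 = 1.1792 psu.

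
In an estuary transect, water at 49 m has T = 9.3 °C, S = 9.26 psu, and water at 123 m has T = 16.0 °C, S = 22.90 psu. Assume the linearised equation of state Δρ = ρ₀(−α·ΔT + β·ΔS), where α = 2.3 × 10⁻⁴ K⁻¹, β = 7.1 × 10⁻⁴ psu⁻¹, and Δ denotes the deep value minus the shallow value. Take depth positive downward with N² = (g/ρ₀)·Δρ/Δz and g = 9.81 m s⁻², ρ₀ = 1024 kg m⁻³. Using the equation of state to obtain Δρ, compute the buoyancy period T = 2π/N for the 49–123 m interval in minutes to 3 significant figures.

3.19 min

ΔT = +6.7 K, ΔS = +13.64 psu (deep − shallow).
Δρ/ρ₀ = −αΔT + βΔS = -1.541 × 10⁻³ + 9.6844 × 10⁻³ = 8.1434 × 10⁻³, so Δρ ≈ 8.339 kg m⁻³.
N² = (g/ρ₀)·Δρ/Δz = g·(Δρ/ρ₀)/Δz = 9.81 × 8.1434 × 10⁻³ / 74 = 1.0796 × 10⁻³ s⁻².
N = √(1.0796 × 10⁻³) = 0.032857 rad s⁻¹ → T = 2π/N = 191.23 s = 3.1872 min ≈ 3.19 min.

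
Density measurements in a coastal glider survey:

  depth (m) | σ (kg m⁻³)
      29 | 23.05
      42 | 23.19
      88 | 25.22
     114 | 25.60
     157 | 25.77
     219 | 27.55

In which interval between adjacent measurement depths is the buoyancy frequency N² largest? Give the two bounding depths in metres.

Compute the density gradient over each adjacent pair:
  29–42 m: Δρ/Δz = 0.14/13 = 0.011 kg m⁻⁴
  42–88 m: Δρ/Δz = 2.03/46 = 0.044 kg m⁻⁴
  88–114 m: Δρ/Δz = 0.38/26 = 0.015 kg m⁻⁴
  114–157 m: Δρ/Δz = 0.17/43 = 4.0 × 10⁻³ kg m⁻⁴
  157–219 m: Δρ/Δz = 1.78/62 = 0.029 kg m⁻⁴
The largest gradient is in the 42–88 m interval — the pycnocline.

42–88 m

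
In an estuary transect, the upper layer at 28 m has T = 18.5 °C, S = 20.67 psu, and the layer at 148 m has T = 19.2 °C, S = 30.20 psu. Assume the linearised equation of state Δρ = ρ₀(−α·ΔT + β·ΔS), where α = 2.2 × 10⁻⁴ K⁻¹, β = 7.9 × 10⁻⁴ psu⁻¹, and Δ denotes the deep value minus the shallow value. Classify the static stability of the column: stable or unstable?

stable

ΔT = 19.2 − 18.5 = +0.7 K and ΔS = 30.20 − 20.67 = +9.53 psu (deep − shallow).
−αΔT = -1.54 × 10⁻⁴; βΔS = 7.5287 × 10⁻³; sum Δρ/ρ₀ = 7.3747 × 10⁻³.
Δρ/ρ₀ > 0, so Δρ > 0: deeper water is denser → statically stable.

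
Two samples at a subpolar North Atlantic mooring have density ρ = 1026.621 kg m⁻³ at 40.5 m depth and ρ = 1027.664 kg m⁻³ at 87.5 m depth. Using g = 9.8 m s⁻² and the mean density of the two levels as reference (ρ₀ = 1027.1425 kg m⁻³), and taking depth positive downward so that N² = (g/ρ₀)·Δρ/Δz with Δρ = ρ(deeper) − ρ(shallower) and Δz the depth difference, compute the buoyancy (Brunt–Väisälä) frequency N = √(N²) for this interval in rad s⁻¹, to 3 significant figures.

Δρ = 1027.664 − 1026.621 = 1.043 kg m⁻³ over Δz = 87.5 − 40.5 = 47 m.
N² = (9.8/1027.1425) × (1.043/47) = 2.1173 × 10⁻⁴ s⁻².
N = √(2.1173 × 10⁻⁴) = 0.014551 rad s⁻¹ ≈ 0.0146 rad s⁻¹.
Since Δρ > 0 the layer is stably stratified.

0.0146 rad s⁻¹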